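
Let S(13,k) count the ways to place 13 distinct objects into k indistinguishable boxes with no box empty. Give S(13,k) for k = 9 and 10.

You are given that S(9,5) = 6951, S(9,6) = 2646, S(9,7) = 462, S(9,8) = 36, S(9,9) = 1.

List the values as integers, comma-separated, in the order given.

row 10: T[10][6]=6·2646+6951=22827  T[10][7]=7·462+2646=5880  T[10][8]=8·36+462=750  T[10][9]=9·1+36=45  T[10][10]=10·0+1=1
row 11: T[11][7]=7·5880+22827=63987  T[11][8]=8·750+5880=11880  T[11][9]=9·45+750=1155  T[11][10]=10·1+45=55
row 12: T[12][8]=8·11880+63987=159027  T[12][9]=9·1155+11880=22275  T[12][10]=10·55+1155=1705
row 13: T[13][9]=9·22275+159027=359502  T[13][10]=10·1705+22275=39325
Read S(13,9) = 359502, S(13,10) = 39325.

359502, 39325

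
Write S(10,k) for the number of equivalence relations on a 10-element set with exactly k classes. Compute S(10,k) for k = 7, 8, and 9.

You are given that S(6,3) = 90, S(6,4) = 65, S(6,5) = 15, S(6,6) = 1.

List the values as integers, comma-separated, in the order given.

r7: T_7,4=4×65+90=350; T_7,5=5×15+65=140; T_7,6=6×1+15=21; T_7,7=7×0+1=1
r8: T_8,5=5×140+350=1050; T_8,6=6×21+140=266; T_8,7=7×1+21=28; T_8,8=8×0+1=1
r9: T_9,6=6×266+1050=2646; T_9,7=7×28+266=462; T_9,8=8×1+28=36; T_9,9=9×0+1=1
r10: T_10,7=7×462+2646=5880; T_10,8=8×36+462=750; T_10,9=9×1+36=45
Read S(10,7) = 5880, S(10,8) = 750, S(10,9) = 45.

5880, 750, 45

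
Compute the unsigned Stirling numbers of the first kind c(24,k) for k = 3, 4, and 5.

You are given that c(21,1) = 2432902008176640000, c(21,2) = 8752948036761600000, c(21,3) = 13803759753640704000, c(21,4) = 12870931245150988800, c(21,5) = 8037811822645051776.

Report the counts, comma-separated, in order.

i=22: T(22,1)=0+21·2432902008176640000=51090942171709440000 | T(22,2)=2432902008176640000+21·8752948036761600000=186244810780170240000 | T(22,3)=8752948036761600000+21·13803759753640704000=298631902863216384000 | T(22,4)=13803759753640704000+21·12870931245150988800=284093315901811468800 | T(22,5)=12870931245150988800+21·8037811822645051776=181664979520697076096
i=23: T(23,2)=51090942171709440000+22·186244810780170240000=4148476779335454720000 | T(23,3)=186244810780170240000+22·298631902863216384000=6756146673770930688000 | T(23,4)=298631902863216384000+22·284093315901811468800=6548684852703068697600 | T(23,5)=284093315901811468800+22·181664979520697076096=4280722865357147142912
i=24: T(24,3)=4148476779335454720000+23·6756146673770930688000=159539850276066860544000 | T(24,4)=6756146673770930688000+23·6548684852703068697600=157375898285941510732800 | T(24,5)=6548684852703068697600+23·4280722865357147142912=105005310755917452984576
Read c(24,3) = 159539850276066860544000, c(24,4) = 157375898285941510732800, c(24,5) = 105005310755917452984576.

159539850276066860544000, 157375898285941510732800, 105005310755917452984576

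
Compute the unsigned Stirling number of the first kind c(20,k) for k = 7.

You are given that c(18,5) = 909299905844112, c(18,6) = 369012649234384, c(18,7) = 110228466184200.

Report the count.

r19: T_19,6=18×369012649234384+909299905844112=7551527592063024; T_19,7=18×110228466184200+369012649234384=2353125040549984
r20: T_20,7=19×2353125040549984+7551527592063024=52260903362512720
Read c(20,7) = 52260903362512720.

52260903362512720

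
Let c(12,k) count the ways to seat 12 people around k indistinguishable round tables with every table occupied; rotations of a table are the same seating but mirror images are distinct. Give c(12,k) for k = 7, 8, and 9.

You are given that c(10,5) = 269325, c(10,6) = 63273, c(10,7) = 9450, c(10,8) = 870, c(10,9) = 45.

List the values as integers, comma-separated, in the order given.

row 11: T[11][6]=10·63273+269325=902055  T[11][7]=10·9450+63273=157773  T[11][8]=10·870+9450=18150  T[11][9]=10·45+870=1320
row 12: T[12][7]=11·157773+902055=2637558  T[12][8]=11·18150+157773=357423  T[12][9]=11·1320+18150=32670
Read c(12,7) = 2637558, c(12,8) = 357423, c(12,9) = 32670.

2637558, 357423, 32670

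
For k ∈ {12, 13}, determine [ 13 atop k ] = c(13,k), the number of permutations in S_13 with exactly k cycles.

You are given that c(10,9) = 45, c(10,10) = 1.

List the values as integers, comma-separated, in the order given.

r11: T_11,10=10×1+45=55; T_11,11=10×0+1=1
r12: T_12,11=11×1+55=66; T_12,12=11×0+1=1
r13: T_13,12=12×1+66=78; T_13,13=12×0+1=1
Read c(13,12) = 78, c(13,13) = 1.

78, 1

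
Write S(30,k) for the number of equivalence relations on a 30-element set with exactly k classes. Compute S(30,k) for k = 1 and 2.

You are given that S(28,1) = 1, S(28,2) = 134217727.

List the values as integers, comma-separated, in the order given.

@29  (29,1):1·1+0→1, (29,2):134217727·2+1→268435455
@30  (30,1):1·1+0→1, (30,2):268435455·2+1→536870911
Read S(30,1) = 1, S(30,2) = 536870911.

1, 536870911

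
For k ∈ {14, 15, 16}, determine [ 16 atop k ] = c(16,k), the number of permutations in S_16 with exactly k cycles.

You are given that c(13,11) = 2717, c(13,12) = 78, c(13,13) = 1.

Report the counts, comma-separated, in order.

r14: T_14,12=13×78+2717=3731; T_14,13=13×1+78=91; T_14,14=13×0+1=1
r15: T_15,13=14×91+3731=5005; T_15,14=14×1+91=105; T_15,15=14×0+1=1
r16: T_16,14=15×105+5005=6580; T_16,15=15×1+105=120; T_16,16=15×0+1=1
Read c(16,14) = 6580, c(16,15) = 120, c(16,16) = 1.

6580, 120, 1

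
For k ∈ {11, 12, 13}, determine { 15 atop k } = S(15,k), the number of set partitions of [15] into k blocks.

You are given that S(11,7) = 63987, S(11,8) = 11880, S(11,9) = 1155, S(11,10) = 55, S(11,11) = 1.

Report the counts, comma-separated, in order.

row 12: T[12][8]=8·11880+63987=159027  T[12][9]=9·1155+11880=22275  T[12][10]=10·55+1155=1705  T[12][11]=11·1+55=66  T[12][12]=12·0+1=1
row 13: T[13][9]=9·22275+159027=359502  T[13][10]=10·1705+22275=39325  T[13][11]=11·66+1705=2431  T[13][12]=12·1+66=78  T[13][13]=13·0+1=1
row 14: T[14][10]=10·39325+359502=752752  T[14][11]=11·2431+39325=66066  T[14][12]=12·78+2431=3367  T[14][13]=13·1+78=91
row 15: T[15][11]=11·66066+752752=1479478  T[15][12]=12·3367+66066=106470  T[15][13]=13·91+3367=4550
Read S(15,11) = 1479478, S(15,12) = 106470, S(15,13) = 4550.

1479478, 106470, 4550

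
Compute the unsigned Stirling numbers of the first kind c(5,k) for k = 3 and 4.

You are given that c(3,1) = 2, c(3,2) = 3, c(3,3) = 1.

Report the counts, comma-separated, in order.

35, 10

@4  (4,2):3·3+2→11, (4,3):1·3+3→6, (4,4):0·3+1→1
@5  (5,3):6·4+11→35, (5,4):1·4+6→10
Read c(5,3) = 35, c(5,4) = 10.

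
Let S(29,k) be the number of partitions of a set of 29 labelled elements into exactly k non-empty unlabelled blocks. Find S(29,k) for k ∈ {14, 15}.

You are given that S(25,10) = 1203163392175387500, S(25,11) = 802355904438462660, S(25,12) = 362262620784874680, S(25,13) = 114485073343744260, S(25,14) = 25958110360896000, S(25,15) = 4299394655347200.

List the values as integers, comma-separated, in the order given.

[26] T[26,11]:11*802355904438462660+1203163392175387500=10029078340998476760 · T[26,12]:12*362262620784874680+802355904438462660=5149507353856958820 · T[26,13]:13*114485073343744260+362262620784874680=1850568574253550060 · T[26,14]:14*25958110360896000+114485073343744260=477898618396288260 · T[26,15]:15*4299394655347200+25958110360896000=90449030191104000
[27] T[27,12]:12*5149507353856958820+10029078340998476760=71823166587281982600 · T[27,13]:13*1850568574253550060+5149507353856958820=29206898819153109600 · T[27,14]:14*477898618396288260+1850568574253550060=8541149231801585700 · T[27,15]:15*90449030191104000+477898618396288260=1834634071262848260
[28] T[28,13]:13*29206898819153109600+71823166587281982600=451512851236272407400 · T[28,14]:14*8541149231801585700+29206898819153109600=148782988064375309400 · T[28,15]:15*1834634071262848260+8541149231801585700=36060660300744309600
[29] T[29,14]:14*148782988064375309400+451512851236272407400=2534474684137526739000 · T[29,15]:15*36060660300744309600+148782988064375309400=689692892575539953400
Read S(29,14) = 2534474684137526739000, S(29,15) = 689692892575539953400.

2534474684137526739000, 689692892575539953400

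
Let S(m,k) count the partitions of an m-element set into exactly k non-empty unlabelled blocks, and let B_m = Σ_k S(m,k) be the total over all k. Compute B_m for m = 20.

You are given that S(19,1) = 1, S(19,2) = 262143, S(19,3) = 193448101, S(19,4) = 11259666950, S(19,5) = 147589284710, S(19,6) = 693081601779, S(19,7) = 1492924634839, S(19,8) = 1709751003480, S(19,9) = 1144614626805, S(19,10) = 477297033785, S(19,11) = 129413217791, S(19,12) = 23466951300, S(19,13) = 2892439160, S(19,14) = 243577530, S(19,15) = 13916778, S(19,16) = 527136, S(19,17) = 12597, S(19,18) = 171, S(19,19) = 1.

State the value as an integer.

i=20: T(20,1)=0+1·1=1 | T(20,2)=1+2·262143=524287 | T(20,3)=262143+3·193448101=580606446 | T(20,4)=193448101+4·11259666950=45232115901 | T(20,5)=11259666950+5·147589284710=749206090500 | T(20,6)=147589284710+6·693081601779=4306078895384 | T(20,7)=693081601779+7·1492924634839=11143554045652 | T(20,8)=1492924634839+8·1709751003480=15170932662679 | T(20,9)=1709751003480+9·1144614626805=12011282644725 | T(20,10)=1144614626805+10·477297033785=5917584964655 | T(20,11)=477297033785+11·129413217791=1900842429486 | T(20,12)=129413217791+12·23466951300=411016633391 | T(20,13)=23466951300+13·2892439160=61068660380 | T(20,14)=2892439160+14·243577530=6302524580 | T(20,15)=243577530+15·13916778=452329200 | T(20,16)=13916778+16·527136=22350954 | T(20,17)=527136+17·12597=741285 | T(20,18)=12597+18·171=15675 | T(20,19)=171+19·1=190 | T(20,20)=1+20·0=1
B_20 = ΣS(20,k) = 1+524287+580606446+45232115901+749206090500+4306078895384+11143554045652+15170932662679+12011282644725+5917584964655+1900842429486+411016633391+61068660380+6302524580+452329200+22350954+741285+15675+190+1 = 51724158235372

51724158235372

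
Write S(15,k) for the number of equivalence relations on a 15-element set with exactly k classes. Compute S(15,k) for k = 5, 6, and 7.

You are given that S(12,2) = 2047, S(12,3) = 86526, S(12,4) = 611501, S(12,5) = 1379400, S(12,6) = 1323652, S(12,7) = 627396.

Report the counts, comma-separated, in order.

210766920, 420693273, 408741333

i=13: T(13,3)=2047+3·86526=261625 | T(13,4)=86526+4·611501=2532530 | T(13,5)=611501+5·1379400=7508501 | T(13,6)=1379400+6·1323652=9321312 | T(13,7)=1323652+7·627396=5715424
i=14: T(14,4)=261625+4·2532530=10391745 | T(14,5)=2532530+5·7508501=40075035 | T(14,6)=7508501+6·9321312=63436373 | T(14,7)=9321312+7·5715424=49329280
i=15: T(15,5)=10391745+5·40075035=210766920 | T(15,6)=40075035+6·63436373=420693273 | T(15,7)=63436373+7·49329280=408741333
Read S(15,5) = 210766920, S(15,6) = 420693273, S(15,7) = 408741333.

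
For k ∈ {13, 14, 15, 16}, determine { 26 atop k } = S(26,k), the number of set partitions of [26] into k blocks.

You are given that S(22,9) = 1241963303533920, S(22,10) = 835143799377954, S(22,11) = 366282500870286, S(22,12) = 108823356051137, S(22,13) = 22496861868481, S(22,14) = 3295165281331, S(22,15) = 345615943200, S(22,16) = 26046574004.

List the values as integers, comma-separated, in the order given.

@23  (23,10):835143799377954·10+1241963303533920→9593401297313460, (23,11):366282500870286·11+835143799377954→4864251308951100, (23,12):108823356051137·12+366282500870286→1672162773483930, (23,13):22496861868481·13+108823356051137→401282560341390, (23,14):3295165281331·14+22496861868481→68629175807115, (23,15):345615943200·15+3295165281331→8479404429331, (23,16):26046574004·16+345615943200→762361127264
@24  (24,11):4864251308951100·11+9593401297313460→63100165695775560, (24,12):1672162773483930·12+4864251308951100→24930204590758260, (24,13):401282560341390·13+1672162773483930→6888836057922000, (24,14):68629175807115·14+401282560341390→1362091021641000, (24,15):8479404429331·15+68629175807115→195820242247080, (24,16):762361127264·16+8479404429331→20677182465555
@25  (25,12):24930204590758260·12+63100165695775560→362262620784874680, (25,13):6888836057922000·13+24930204590758260→114485073343744260, (25,14):1362091021641000·14+6888836057922000→25958110360896000, (25,15):195820242247080·15+1362091021641000→4299394655347200, (25,16):20677182465555·16+195820242247080→526655161695960
@26  (26,13):114485073343744260·13+362262620784874680→1850568574253550060, (26,14):25958110360896000·14+114485073343744260→477898618396288260, (26,15):4299394655347200·15+25958110360896000→90449030191104000, (26,16):526655161695960·16+4299394655347200→12725877242482560
Read S(26,13) = 1850568574253550060, S(26,14) = 477898618396288260, S(26,15) = 90449030191104000, S(26,16) = 12725877242482560.

1850568574253550060, 477898618396288260, 90449030191104000, 12725877242482560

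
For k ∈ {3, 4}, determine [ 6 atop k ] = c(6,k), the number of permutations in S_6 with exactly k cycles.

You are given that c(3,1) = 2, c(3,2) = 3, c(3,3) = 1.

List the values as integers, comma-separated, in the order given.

@4  (4,1):2·3+0→6, (4,2):3·3+2→11, (4,3):1·3+3→6, (4,4):0·3+1→1
@5  (5,2):11·4+6→50, (5,3):6·4+11→35, (5,4):1·4+6→10
@6  (6,3):35·5+50→225, (6,4):10·5+35→85
Read c(6,3) = 225, c(6,4) = 85.

225, 85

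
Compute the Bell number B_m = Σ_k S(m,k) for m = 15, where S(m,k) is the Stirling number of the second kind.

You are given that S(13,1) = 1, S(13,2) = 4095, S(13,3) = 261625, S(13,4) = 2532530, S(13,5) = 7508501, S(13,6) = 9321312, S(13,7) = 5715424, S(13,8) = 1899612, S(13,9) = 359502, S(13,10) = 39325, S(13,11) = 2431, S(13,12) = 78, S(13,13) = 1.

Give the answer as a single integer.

@14  (14,1):1·1+0→1, (14,2):4095·2+1→8191, (14,3):261625·3+4095→788970, (14,4):2532530·4+261625→10391745, (14,5):7508501·5+2532530→40075035, (14,6):9321312·6+7508501→63436373, (14,7):5715424·7+9321312→49329280, (14,8):1899612·8+5715424→20912320, (14,9):359502·9+1899612→5135130, (14,10):39325·10+359502→752752, (14,11):2431·11+39325→66066, (14,12):78·12+2431→3367, (14,13):1·13+78→91, (14,14):0·14+1→1
@15  (15,1):1·1+0→1, (15,2):8191·2+1→16383, (15,3):788970·3+8191→2375101, (15,4):10391745·4+788970→42355950, (15,5):40075035·5+10391745→210766920, (15,6):63436373·6+40075035→420693273, (15,7):49329280·7+63436373→408741333, (15,8):20912320·8+49329280→216627840, (15,9):5135130·9+20912320→67128490, (15,10):752752·10+5135130→12662650, (15,11):66066·11+752752→1479478, (15,12):3367·12+66066→106470, (15,13):91·13+3367→4550, (15,14):1·14+91→105, (15,15):0·15+1→1
B_15 = ΣS(15,k) = 1+16383+2375101+42355950+210766920+420693273+408741333+216627840+67128490+12662650+1479478+106470+4550+105+1 = 1382958545

1382958545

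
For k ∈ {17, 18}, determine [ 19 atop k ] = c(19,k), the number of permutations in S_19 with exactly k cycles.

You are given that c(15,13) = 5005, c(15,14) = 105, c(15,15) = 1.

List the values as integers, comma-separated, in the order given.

i=16: T(16,14)=5005+15·105=6580 | T(16,15)=105+15·1=120 | T(16,16)=1+15·0=1
i=17: T(17,15)=6580+16·120=8500 | T(17,16)=120+16·1=136 | T(17,17)=1+16·0=1
i=18: T(18,16)=8500+17·136=10812 | T(18,17)=136+17·1=153 | T(18,18)=1+17·0=1
i=19: T(19,17)=10812+18·153=13566 | T(19,18)=153+18·1=171
Read c(19,17) = 13566, c(19,18) = 171.

13566, 171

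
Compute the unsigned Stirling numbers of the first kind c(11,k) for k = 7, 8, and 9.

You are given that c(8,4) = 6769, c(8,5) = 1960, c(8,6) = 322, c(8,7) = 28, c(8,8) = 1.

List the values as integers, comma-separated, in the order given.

row 9: T[9][5]=8·1960+6769=22449  T[9][6]=8·322+1960=4536  T[9][7]=8·28+322=546  T[9][8]=8·1+28=36  T[9][9]=8·0+1=1
row 10: T[10][6]=9·4536+22449=63273  T[10][7]=9·546+4536=9450  T[10][8]=9·36+546=870  T[10][9]=9·1+36=45
row 11: T[11][7]=10·9450+63273=157773  T[11][8]=10·870+9450=18150  T[11][9]=10·45+870=1320
Read c(11,7) = 157773, c(11,8) = 18150, c(11,9) = 1320.

157773, 18150, 1320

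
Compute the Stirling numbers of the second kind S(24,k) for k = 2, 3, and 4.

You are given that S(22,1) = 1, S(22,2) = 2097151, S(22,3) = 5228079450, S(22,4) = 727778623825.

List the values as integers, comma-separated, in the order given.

8388607, 47063200806, 11681056634501

row 23: T[23][1]=1·1+0=1  T[23][2]=2·2097151+1=4194303  T[23][3]=3·5228079450+2097151=15686335501  T[23][4]=4·727778623825+5228079450=2916342574750
row 24: T[24][2]=2·4194303+1=8388607  T[24][3]=3·15686335501+4194303=47063200806  T[24][4]=4·2916342574750+15686335501=11681056634501
Read S(24,2) = 8388607, S(24,3) = 47063200806, S(24,4) = 11681056634501.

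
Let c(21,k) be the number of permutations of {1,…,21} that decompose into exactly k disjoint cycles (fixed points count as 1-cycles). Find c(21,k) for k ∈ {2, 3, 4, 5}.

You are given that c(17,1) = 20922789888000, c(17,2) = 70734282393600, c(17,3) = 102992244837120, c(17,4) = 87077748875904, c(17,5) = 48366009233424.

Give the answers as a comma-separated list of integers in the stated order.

row 18: T[18][1]=17·20922789888000+0=355687428096000  T[18][2]=17·70734282393600+20922789888000=1223405590579200  T[18][3]=17·102992244837120+70734282393600=1821602444624640  T[18][4]=17·87077748875904+102992244837120=1583313975727488  T[18][5]=17·48366009233424+87077748875904=909299905844112
row 19: T[19][1]=18·355687428096000+0=6402373705728000  T[19][2]=18·1223405590579200+355687428096000=22376988058521600  T[19][3]=18·1821602444624640+1223405590579200=34012249593822720  T[19][4]=18·1583313975727488+1821602444624640=30321254007719424  T[19][5]=18·909299905844112+1583313975727488=17950712280921504
row 20: T[20][1]=19·6402373705728000+0=121645100408832000  T[20][2]=19·22376988058521600+6402373705728000=431565146817638400  T[20][3]=19·34012249593822720+22376988058521600=668609730341153280  T[20][4]=19·30321254007719424+34012249593822720=610116075740491776  T[20][5]=19·17950712280921504+30321254007719424=371384787345228000
row 21: T[21][2]=20·431565146817638400+121645100408832000=8752948036761600000  T[21][3]=20·668609730341153280+431565146817638400=13803759753640704000  T[21][4]=20·610116075740491776+668609730341153280=12870931245150988800  T[21][5]=20·371384787345228000+610116075740491776=8037811822645051776
Read c(21,2) = 8752948036761600000, c(21,3) = 13803759753640704000, c(21,4) = 12870931245150988800, c(21,5) = 8037811822645051776.

8752948036761600000, 13803759753640704000, 12870931245150988800, 8037811822645051776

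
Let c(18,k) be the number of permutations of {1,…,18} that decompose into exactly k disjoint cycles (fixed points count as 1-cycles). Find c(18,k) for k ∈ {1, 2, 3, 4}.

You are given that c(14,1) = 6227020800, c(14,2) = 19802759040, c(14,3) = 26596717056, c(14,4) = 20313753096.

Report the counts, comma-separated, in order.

@15  (15,1):6227020800·14+0→87178291200, (15,2):19802759040·14+6227020800→283465647360, (15,3):26596717056·14+19802759040→392156797824, (15,4):20313753096·14+26596717056→310989260400
@16  (16,1):87178291200·15+0→1307674368000, (16,2):283465647360·15+87178291200→4339163001600, (16,3):392156797824·15+283465647360→6165817614720, (16,4):310989260400·15+392156797824→5056995703824
@17  (17,1):1307674368000·16+0→20922789888000, (17,2):4339163001600·16+1307674368000→70734282393600, (17,3):6165817614720·16+4339163001600→102992244837120, (17,4):5056995703824·16+6165817614720→87077748875904
@18  (18,1):20922789888000·17+0→355687428096000, (18,2):70734282393600·17+20922789888000→1223405590579200, (18,3):102992244837120·17+70734282393600→1821602444624640, (18,4):87077748875904·17+102992244837120→1583313975727488
Read c(18,1) = 355687428096000, c(18,2) = 1223405590579200, c(18,3) = 1821602444624640, c(18,4) = 1583313975727488.

355687428096000, 1223405590579200, 1821602444624640, 1583313975727488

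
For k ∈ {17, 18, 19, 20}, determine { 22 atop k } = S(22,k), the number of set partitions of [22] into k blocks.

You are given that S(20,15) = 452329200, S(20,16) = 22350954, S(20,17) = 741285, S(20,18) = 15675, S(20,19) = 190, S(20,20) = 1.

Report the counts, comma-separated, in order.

1404142047, 53374629, 1389850, 23485

row 21: T[21][16]=16·22350954+452329200=809944464  T[21][17]=17·741285+22350954=34952799  T[21][18]=18·15675+741285=1023435  T[21][19]=19·190+15675=19285  T[21][20]=20·1+190=210
row 22: T[22][17]=17·34952799+809944464=1404142047  T[22][18]=18·1023435+34952799=53374629  T[22][19]=19·19285+1023435=1389850  T[22][20]=20·210+19285=23485
Read S(22,17) = 1404142047, S(22,18) = 53374629, S(22,19) = 1389850, S(22,20) = 23485.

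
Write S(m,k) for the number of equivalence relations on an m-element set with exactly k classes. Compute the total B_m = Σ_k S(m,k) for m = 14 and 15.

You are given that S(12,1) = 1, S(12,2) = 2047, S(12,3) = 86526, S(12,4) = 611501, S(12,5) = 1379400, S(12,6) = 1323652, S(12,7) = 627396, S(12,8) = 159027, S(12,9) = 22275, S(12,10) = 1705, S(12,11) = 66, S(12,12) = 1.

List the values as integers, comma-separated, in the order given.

190899322, 1382958545

@13  (13,1):1·1+0→1, (13,2):2047·2+1→4095, (13,3):86526·3+2047→261625, (13,4):611501·4+86526→2532530, (13,5):1379400·5+611501→7508501, (13,6):1323652·6+1379400→9321312, (13,7):627396·7+1323652→5715424, (13,8):159027·8+627396→1899612, (13,9):22275·9+159027→359502, (13,10):1705·10+22275→39325, (13,11):66·11+1705→2431, (13,12):1·12+66→78, (13,13):0·13+1→1
@14  (14,1):1·1+0→1, (14,2):4095·2+1→8191, (14,3):261625·3+4095→788970, (14,4):2532530·4+261625→10391745, (14,5):7508501·5+2532530→40075035, (14,6):9321312·6+7508501→63436373, (14,7):5715424·7+9321312→49329280, (14,8):1899612·8+5715424→20912320, (14,9):359502·9+1899612→5135130, (14,10):39325·10+359502→752752, (14,11):2431·11+39325→66066, (14,12):78·12+2431→3367, (14,13):1·13+78→91, (14,14):0·14+1→1
@15  (15,1):1·1+0→1, (15,2):8191·2+1→16383, (15,3):788970·3+8191→2375101, (15,4):10391745·4+788970→42355950, (15,5):40075035·5+10391745→210766920, (15,6):63436373·6+40075035→420693273, (15,7):49329280·7+63436373→408741333, (15,8):20912320·8+49329280→216627840, (15,9):5135130·9+20912320→67128490, (15,10):752752·10+5135130→12662650, (15,11):66066·11+752752→1479478, (15,12):3367·12+66066→106470, (15,13):91·13+3367→4550, (15,14):1·14+91→105, (15,15):0·15+1→1
B_14 = ΣS(14,k) = 1+8191+788970+10391745+40075035+63436373+49329280+20912320+5135130+752752+66066+3367+91+1 = 190899322
B_15 = ΣS(15,k) = 1+16383+2375101+42355950+210766920+420693273+408741333+216627840+67128490+12662650+1479478+106470+4550+105+1 = 1382958545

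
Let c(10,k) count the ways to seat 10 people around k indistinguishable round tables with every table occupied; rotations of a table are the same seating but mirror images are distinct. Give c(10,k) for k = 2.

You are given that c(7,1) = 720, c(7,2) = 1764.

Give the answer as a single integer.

1026576

row 8: T[8][1]=7·720+0=5040  T[8][2]=7·1764+720=13068
row 9: T[9][1]=8·5040+0=40320  T[9][2]=8·13068+5040=109584
row 10: T[10][2]=9·109584+40320=1026576
Read c(10,2) = 1026576.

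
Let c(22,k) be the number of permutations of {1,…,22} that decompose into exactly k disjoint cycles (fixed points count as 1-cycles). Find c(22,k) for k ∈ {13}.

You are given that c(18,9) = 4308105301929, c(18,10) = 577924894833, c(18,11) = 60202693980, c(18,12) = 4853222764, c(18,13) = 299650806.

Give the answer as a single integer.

r19: T_19,10=18×577924894833+4308105301929=14710753408923; T_19,11=18×60202693980+577924894833=1661573386473; T_19,12=18×4853222764+60202693980=147560703732; T_19,13=18×299650806+4853222764=10246937272
r20: T_20,11=19×1661573386473+14710753408923=46280647751910; T_20,12=19×147560703732+1661573386473=4465226757381; T_20,13=19×10246937272+147560703732=342252511900
r21: T_21,12=20×4465226757381+46280647751910=135585182899530; T_21,13=20×342252511900+4465226757381=11310276995381
r22: T_22,13=21×11310276995381+135585182899530=373100999802531
Read c(22,13) = 373100999802531.

373100999802531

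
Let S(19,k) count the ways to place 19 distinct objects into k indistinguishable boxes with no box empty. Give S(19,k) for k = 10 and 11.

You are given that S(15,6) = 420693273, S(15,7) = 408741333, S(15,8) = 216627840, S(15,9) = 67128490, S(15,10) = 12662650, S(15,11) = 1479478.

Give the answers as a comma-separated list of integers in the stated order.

477297033785, 129413217791

r16: T_16,7=7×408741333+420693273=3281882604; T_16,8=8×216627840+408741333=2141764053; T_16,9=9×67128490+216627840=820784250; T_16,10=10×12662650+67128490=193754990; T_16,11=11×1479478+12662650=28936908
r17: T_17,8=8×2141764053+3281882604=20415995028; T_17,9=9×820784250+2141764053=9528822303; T_17,10=10×193754990+820784250=2758334150; T_17,11=11×28936908+193754990=512060978
r18: T_18,9=9×9528822303+20415995028=106175395755; T_18,10=10×2758334150+9528822303=37112163803; T_18,11=11×512060978+2758334150=8391004908
r19: T_19,10=10×37112163803+106175395755=477297033785; T_19,11=11×8391004908+37112163803=129413217791
Read S(19,10) = 477297033785, S(19,11) = 129413217791.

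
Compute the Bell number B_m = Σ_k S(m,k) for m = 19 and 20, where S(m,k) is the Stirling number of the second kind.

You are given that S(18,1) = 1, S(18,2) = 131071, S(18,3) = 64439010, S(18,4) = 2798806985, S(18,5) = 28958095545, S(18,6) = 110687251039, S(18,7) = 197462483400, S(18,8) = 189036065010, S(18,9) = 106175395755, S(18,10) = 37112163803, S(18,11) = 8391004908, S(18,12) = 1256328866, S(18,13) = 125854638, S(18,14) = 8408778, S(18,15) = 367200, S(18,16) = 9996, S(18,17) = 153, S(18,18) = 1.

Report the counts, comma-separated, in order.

r19: T_19,1=1×1+0=1; T_19,2=2×131071+1=262143; T_19,3=3×64439010+131071=193448101; T_19,4=4×2798806985+64439010=11259666950; T_19,5=5×28958095545+2798806985=147589284710; T_19,6=6×110687251039+28958095545=693081601779; T_19,7=7×197462483400+110687251039=1492924634839; T_19,8=8×189036065010+197462483400=1709751003480; T_19,9=9×106175395755+189036065010=1144614626805; T_19,10=10×37112163803+106175395755=477297033785; T_19,11=11×8391004908+37112163803=129413217791; T_19,12=12×1256328866+8391004908=23466951300; T_19,13=13×125854638+1256328866=2892439160; T_19,14=14×8408778+125854638=243577530; T_19,15=15×367200+8408778=13916778; T_19,16=16×9996+367200=527136; T_19,17=17×153+9996=12597; T_19,18=18×1+153=171; T_19,19=19×0+1=1
r20: T_20,1=1×1+0=1; T_20,2=2×262143+1=524287; T_20,3=3×193448101+262143=580606446; T_20,4=4×11259666950+193448101=45232115901; T_20,5=5×147589284710+11259666950=749206090500; T_20,6=6×693081601779+147589284710=4306078895384; T_20,7=7×1492924634839+693081601779=11143554045652; T_20,8=8×1709751003480+1492924634839=15170932662679; T_20,9=9×1144614626805+1709751003480=12011282644725; T_20,10=10×477297033785+1144614626805=5917584964655; T_20,11=11×129413217791+477297033785=1900842429486; T_20,12=12×23466951300+129413217791=411016633391; T_20,13=13×2892439160+23466951300=61068660380; T_20,14=14×243577530+2892439160=6302524580; T_20,15=15×13916778+243577530=452329200; T_20,16=16×527136+13916778=22350954; T_20,17=17×12597+527136=741285; T_20,18=18×171+12597=15675; T_20,19=19×1+171=190; T_20,20=20×0+1=1
B_19 = ΣS(19,k) = 1+262143+193448101+11259666950+147589284710+693081601779+1492924634839+1709751003480+1144614626805+477297033785+129413217791+23466951300+2892439160+243577530+13916778+527136+12597+171+1 = 5832742205057
B_20 = ΣS(20,k) = 1+524287+580606446+45232115901+749206090500+4306078895384+11143554045652+15170932662679+12011282644725+5917584964655+1900842429486+411016633391+61068660380+6302524580+452329200+22350954+741285+15675+190+1 = 51724158235372

5832742205057, 51724158235372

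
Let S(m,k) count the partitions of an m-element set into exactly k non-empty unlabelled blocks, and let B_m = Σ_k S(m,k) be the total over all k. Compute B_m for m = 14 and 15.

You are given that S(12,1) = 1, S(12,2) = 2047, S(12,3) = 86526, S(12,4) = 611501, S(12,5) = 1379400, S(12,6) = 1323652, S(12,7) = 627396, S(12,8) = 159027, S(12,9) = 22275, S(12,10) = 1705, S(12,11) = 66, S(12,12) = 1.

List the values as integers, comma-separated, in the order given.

@13  (13,1):1·1+0→1, (13,2):2047·2+1→4095, (13,3):86526·3+2047→261625, (13,4):611501·4+86526→2532530, (13,5):1379400·5+611501→7508501, (13,6):1323652·6+1379400→9321312, (13,7):627396·7+1323652→5715424, (13,8):159027·8+627396→1899612, (13,9):22275·9+159027→359502, (13,10):1705·10+22275→39325, (13,11):66·11+1705→2431, (13,12):1·12+66→78, (13,13):0·13+1→1
@14  (14,1):1·1+0→1, (14,2):4095·2+1→8191, (14,3):261625·3+4095→788970, (14,4):2532530·4+261625→10391745, (14,5):7508501·5+2532530→40075035, (14,6):9321312·6+7508501→63436373, (14,7):5715424·7+9321312→49329280, (14,8):1899612·8+5715424→20912320, (14,9):359502·9+1899612→5135130, (14,10):39325·10+359502→752752, (14,11):2431·11+39325→66066, (14,12):78·12+2431→3367, (14,13):1·13+78→91, (14,14):0·14+1→1
@15  (15,1):1·1+0→1, (15,2):8191·2+1→16383, (15,3):788970·3+8191→2375101, (15,4):10391745·4+788970→42355950, (15,5):40075035·5+10391745→210766920, (15,6):63436373·6+40075035→420693273, (15,7):49329280·7+63436373→408741333, (15,8):20912320·8+49329280→216627840, (15,9):5135130·9+20912320→67128490, (15,10):752752·10+5135130→12662650, (15,11):66066·11+752752→1479478, (15,12):3367·12+66066→106470, (15,13):91·13+3367→4550, (15,14):1·14+91→105, (15,15):0·15+1→1
B_14 = ΣS(14,k) = 1+8191+788970+10391745+40075035+63436373+49329280+20912320+5135130+752752+66066+3367+91+1 = 190899322
B_15 = ΣS(15,k) = 1+16383+2375101+42355950+210766920+420693273+408741333+216627840+67128490+12662650+1479478+106470+4550+105+1 = 1382958545

190899322, 1382958545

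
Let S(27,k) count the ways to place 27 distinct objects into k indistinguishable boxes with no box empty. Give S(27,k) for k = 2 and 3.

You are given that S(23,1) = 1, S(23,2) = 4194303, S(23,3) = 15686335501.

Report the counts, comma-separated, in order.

67108863, 1270865805301

r24: T_24,1=1×1+0=1; T_24,2=2×4194303+1=8388607; T_24,3=3×15686335501+4194303=47063200806
r25: T_25,1=1×1+0=1; T_25,2=2×8388607+1=16777215; T_25,3=3×47063200806+8388607=141197991025
r26: T_26,1=1×1+0=1; T_26,2=2×16777215+1=33554431; T_26,3=3×141197991025+16777215=423610750290
r27: T_27,2=2×33554431+1=67108863; T_27,3=3×423610750290+33554431=1270865805301
Read S(27,2) = 67108863, S(27,3) = 1270865805301.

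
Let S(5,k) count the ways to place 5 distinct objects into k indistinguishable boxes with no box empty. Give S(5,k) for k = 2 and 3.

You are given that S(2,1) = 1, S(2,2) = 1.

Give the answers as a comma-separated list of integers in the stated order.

15, 25

[3] T[3,1]:1*1+0=1 · T[3,2]:2*1+1=3 · T[3,3]:3*0+1=1
[4] T[4,1]:1*1+0=1 · T[4,2]:2*3+1=7 · T[4,3]:3*1+3=6
[5] T[5,2]:2*7+1=15 · T[5,3]:3*6+7=25
Read S(5,2) = 15, S(5,3) = 25.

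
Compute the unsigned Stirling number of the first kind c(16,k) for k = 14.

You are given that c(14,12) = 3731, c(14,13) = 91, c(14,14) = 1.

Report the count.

6580

row 15: T[15][13]=14·91+3731=5005  T[15][14]=14·1+91=105
row 16: T[16][14]=15·105+5005=6580
Read c(16,14) = 6580.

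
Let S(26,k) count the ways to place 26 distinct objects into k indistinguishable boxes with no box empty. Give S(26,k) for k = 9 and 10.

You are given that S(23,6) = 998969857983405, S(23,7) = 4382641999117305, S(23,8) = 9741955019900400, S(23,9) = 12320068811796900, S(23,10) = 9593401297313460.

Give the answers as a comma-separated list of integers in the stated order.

row 24: T[24][7]=7·4382641999117305+998969857983405=31677463851804540  T[24][8]=8·9741955019900400+4382641999117305=82318282158320505  T[24][9]=9·12320068811796900+9741955019900400=120622574326072500  T[24][10]=10·9593401297313460+12320068811796900=108254081784931500
row 25: T[25][8]=8·82318282158320505+31677463851804540=690223721118368580  T[25][9]=9·120622574326072500+82318282158320505=1167921451092973005  T[25][10]=10·108254081784931500+120622574326072500=1203163392175387500
row 26: T[26][9]=9·1167921451092973005+690223721118368580=11201516780955125625  T[26][10]=10·1203163392175387500+1167921451092973005=13199555372846848005
Read S(26,9) = 11201516780955125625, S(26,10) = 13199555372846848005.

11201516780955125625, 13199555372846848005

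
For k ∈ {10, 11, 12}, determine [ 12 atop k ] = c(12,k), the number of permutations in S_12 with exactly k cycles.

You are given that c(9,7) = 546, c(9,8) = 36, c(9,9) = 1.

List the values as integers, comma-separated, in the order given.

row 10: T[10][8]=9·36+546=870  T[10][9]=9·1+36=45  T[10][10]=9·0+1=1
row 11: T[11][9]=10·45+870=1320  T[11][10]=10·1+45=55  T[11][11]=10·0+1=1
row 12: T[12][10]=11·55+1320=1925  T[12][11]=11·1+55=66  T[12][12]=11·0+1=1
Read c(12,10) = 1925, c(12,11) = 66, c(12,12) = 1.

1925, 66, 1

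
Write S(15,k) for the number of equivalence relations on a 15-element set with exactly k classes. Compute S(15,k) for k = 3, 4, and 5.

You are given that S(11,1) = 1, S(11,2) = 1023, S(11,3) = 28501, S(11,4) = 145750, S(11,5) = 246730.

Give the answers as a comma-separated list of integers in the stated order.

2375101, 42355950, 210766920

row 12: T[12][1]=1·1+0=1  T[12][2]=2·1023+1=2047  T[12][3]=3·28501+1023=86526  T[12][4]=4·145750+28501=611501  T[12][5]=5·246730+145750=1379400
row 13: T[13][1]=1·1+0=1  T[13][2]=2·2047+1=4095  T[13][3]=3·86526+2047=261625  T[13][4]=4·611501+86526=2532530  T[13][5]=5·1379400+611501=7508501
row 14: T[14][2]=2·4095+1=8191  T[14][3]=3·261625+4095=788970  T[14][4]=4·2532530+261625=10391745  T[14][5]=5·7508501+2532530=40075035
row 15: T[15][3]=3·788970+8191=2375101  T[15][4]=4·10391745+788970=42355950  T[15][5]=5·40075035+10391745=210766920
Read S(15,3) = 2375101, S(15,4) = 42355950, S(15,5) = 210766920.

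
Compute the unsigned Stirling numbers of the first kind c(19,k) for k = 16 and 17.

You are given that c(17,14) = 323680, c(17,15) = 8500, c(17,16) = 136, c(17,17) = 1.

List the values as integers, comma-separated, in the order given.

[18] T[18,15]:17*8500+323680=468180 · T[18,16]:17*136+8500=10812 · T[18,17]:17*1+136=153
[19] T[19,16]:18*10812+468180=662796 · T[19,17]:18*153+10812=13566
Read c(19,16) = 662796, c(19,17) = 13566.

662796, 13566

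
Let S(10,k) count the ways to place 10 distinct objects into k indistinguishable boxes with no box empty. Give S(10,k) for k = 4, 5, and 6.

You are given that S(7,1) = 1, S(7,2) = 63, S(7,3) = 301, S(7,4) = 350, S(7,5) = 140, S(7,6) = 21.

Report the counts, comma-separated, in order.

34105, 42525, 22827

i=8: T(8,2)=1+2·63=127 | T(8,3)=63+3·301=966 | T(8,4)=301+4·350=1701 | T(8,5)=350+5·140=1050 | T(8,6)=140+6·21=266
i=9: T(9,3)=127+3·966=3025 | T(9,4)=966+4·1701=7770 | T(9,5)=1701+5·1050=6951 | T(9,6)=1050+6·266=2646
i=10: T(10,4)=3025+4·7770=34105 | T(10,5)=7770+5·6951=42525 | T(10,6)=6951+6·2646=22827
Read S(10,4) = 34105, S(10,5) = 42525, S(10,6) = 22827.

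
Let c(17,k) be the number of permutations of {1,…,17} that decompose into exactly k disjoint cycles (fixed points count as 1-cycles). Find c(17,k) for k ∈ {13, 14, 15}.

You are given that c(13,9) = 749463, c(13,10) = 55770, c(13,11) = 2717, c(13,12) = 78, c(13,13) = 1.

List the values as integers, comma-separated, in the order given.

[14] T[14,10]:13*55770+749463=1474473 · T[14,11]:13*2717+55770=91091 · T[14,12]:13*78+2717=3731 · T[14,13]:13*1+78=91 · T[14,14]:13*0+1=1
[15] T[15,11]:14*91091+1474473=2749747 · T[15,12]:14*3731+91091=143325 · T[15,13]:14*91+3731=5005 · T[15,14]:14*1+91=105 · T[15,15]:14*0+1=1
[16] T[16,12]:15*143325+2749747=4899622 · T[16,13]:15*5005+143325=218400 · T[16,14]:15*105+5005=6580 · T[16,15]:15*1+105=120
[17] T[17,13]:16*218400+4899622=8394022 · T[17,14]:16*6580+218400=323680 · T[17,15]:16*120+6580=8500
Read c(17,13) = 8394022, c(17,14) = 323680, c(17,15) = 8500.

8394022, 323680, 8500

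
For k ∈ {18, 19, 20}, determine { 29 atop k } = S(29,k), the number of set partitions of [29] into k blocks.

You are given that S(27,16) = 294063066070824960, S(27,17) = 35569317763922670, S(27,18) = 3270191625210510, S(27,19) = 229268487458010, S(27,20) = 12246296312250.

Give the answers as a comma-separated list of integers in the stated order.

row 28: T[28][17]=17·35569317763922670+294063066070824960=898741468057510350  T[28][18]=18·3270191625210510+35569317763922670=94432767017711850  T[28][19]=19·229268487458010+3270191625210510=7626292886912700  T[28][20]=20·12246296312250+229268487458010=474194413703010
row 29: T[29][18]=18·94432767017711850+898741468057510350=2598531274376323650  T[29][19]=19·7626292886912700+94432767017711850=239332331869053150  T[29][20]=20·474194413703010+7626292886912700=17110181160972900
Read S(29,18) = 2598531274376323650, S(29,19) = 239332331869053150, S(29,20) = 17110181160972900.

2598531274376323650, 239332331869053150, 17110181160972900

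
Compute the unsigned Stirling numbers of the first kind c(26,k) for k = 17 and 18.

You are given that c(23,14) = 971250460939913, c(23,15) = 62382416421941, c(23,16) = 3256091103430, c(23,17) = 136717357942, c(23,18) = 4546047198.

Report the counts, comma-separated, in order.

12972753318542875, 595667304367135

r24: T_24,15=23×62382416421941+971250460939913=2406046038644556; T_24,16=23×3256091103430+62382416421941=137272511800831; T_24,17=23×136717357942+3256091103430=6400590336096; T_24,18=23×4546047198+136717357942=241276443496
r25: T_25,16=24×137272511800831+2406046038644556=5700586321864500; T_25,17=24×6400590336096+137272511800831=290886679867135; T_25,18=24×241276443496+6400590336096=12191224980000
r26: T_26,17=25×290886679867135+5700586321864500=12972753318542875; T_26,18=25×12191224980000+290886679867135=595667304367135
Read c(26,17) = 12972753318542875, c(26,18) = 595667304367135.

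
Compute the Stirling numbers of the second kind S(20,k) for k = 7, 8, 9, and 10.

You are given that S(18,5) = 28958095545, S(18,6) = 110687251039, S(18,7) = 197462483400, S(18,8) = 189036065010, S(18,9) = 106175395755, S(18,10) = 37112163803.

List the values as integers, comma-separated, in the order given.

11143554045652, 15170932662679, 12011282644725, 5917584964655

i=19: T(19,6)=28958095545+6·110687251039=693081601779 | T(19,7)=110687251039+7·197462483400=1492924634839 | T(19,8)=197462483400+8·189036065010=1709751003480 | T(19,9)=189036065010+9·106175395755=1144614626805 | T(19,10)=106175395755+10·37112163803=477297033785
i=20: T(20,7)=693081601779+7·1492924634839=11143554045652 | T(20,8)=1492924634839+8·1709751003480=15170932662679 | T(20,9)=1709751003480+9·1144614626805=12011282644725 | T(20,10)=1144614626805+10·477297033785=5917584964655
Read S(20,7) = 11143554045652, S(20,8) = 15170932662679, S(20,9) = 12011282644725, S(20,10) = 5917584964655.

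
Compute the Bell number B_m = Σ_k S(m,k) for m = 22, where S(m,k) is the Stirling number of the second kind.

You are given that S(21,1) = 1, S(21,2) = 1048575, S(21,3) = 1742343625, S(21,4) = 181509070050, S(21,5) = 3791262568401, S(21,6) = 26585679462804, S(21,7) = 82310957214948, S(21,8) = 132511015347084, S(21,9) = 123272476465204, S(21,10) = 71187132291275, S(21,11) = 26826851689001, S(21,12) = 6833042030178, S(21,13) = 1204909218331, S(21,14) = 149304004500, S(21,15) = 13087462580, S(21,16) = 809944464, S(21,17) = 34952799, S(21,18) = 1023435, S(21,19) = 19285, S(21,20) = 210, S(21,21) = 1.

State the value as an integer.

4506715738447323

i=22: T(22,1)=0+1·1=1 | T(22,2)=1+2·1048575=2097151 | T(22,3)=1048575+3·1742343625=5228079450 | T(22,4)=1742343625+4·181509070050=727778623825 | T(22,5)=181509070050+5·3791262568401=19137821912055 | T(22,6)=3791262568401+6·26585679462804=163305339345225 | T(22,7)=26585679462804+7·82310957214948=602762379967440 | T(22,8)=82310957214948+8·132511015347084=1142399079991620 | T(22,9)=132511015347084+9·123272476465204=1241963303533920 | T(22,10)=123272476465204+10·71187132291275=835143799377954 | T(22,11)=71187132291275+11·26826851689001=366282500870286 | T(22,12)=26826851689001+12·6833042030178=108823356051137 | T(22,13)=6833042030178+13·1204909218331=22496861868481 | T(22,14)=1204909218331+14·149304004500=3295165281331 | T(22,15)=149304004500+15·13087462580=345615943200 | T(22,16)=13087462580+16·809944464=26046574004 | T(22,17)=809944464+17·34952799=1404142047 | T(22,18)=34952799+18·1023435=53374629 | T(22,19)=1023435+19·19285=1389850 | T(22,20)=19285+20·210=23485 | T(22,21)=210+21·1=231 | T(22,22)=1+22·0=1
B_22 = ΣS(22,k) = 1+2097151+5228079450+727778623825+19137821912055+163305339345225+602762379967440+1142399079991620+1241963303533920+835143799377954+366282500870286+108823356051137+22496861868481+3295165281331+345615943200+26046574004+1404142047+53374629+1389850+23485+231+1 = 4506715738447323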